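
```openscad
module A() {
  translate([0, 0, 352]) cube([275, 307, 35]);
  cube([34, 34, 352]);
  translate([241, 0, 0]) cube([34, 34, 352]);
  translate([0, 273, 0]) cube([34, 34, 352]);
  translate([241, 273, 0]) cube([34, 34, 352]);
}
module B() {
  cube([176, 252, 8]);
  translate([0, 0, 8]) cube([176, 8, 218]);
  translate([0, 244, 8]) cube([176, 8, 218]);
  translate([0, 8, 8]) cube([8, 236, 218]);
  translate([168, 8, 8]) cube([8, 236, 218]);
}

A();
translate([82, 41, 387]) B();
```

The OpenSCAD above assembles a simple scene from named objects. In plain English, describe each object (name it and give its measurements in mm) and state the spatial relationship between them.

A is a four-legged stool. The seat is 275×307 mm, 35 mm thick, top at z = 387 mm. It stands on four square legs, each 34×34 mm in cross-section, from z = 0 to the seat underside, each flush with a corner of the seat.

B is an open storage box with external size 176×252×226 mm and wall thickness 8 mm (the base is also 8 mm thick). The base covers the whole footprint; the four walls stand on the base, with the y-facing walls full-width and the x-facing walls fitting between their inner faces.

The open box is on top of the stool.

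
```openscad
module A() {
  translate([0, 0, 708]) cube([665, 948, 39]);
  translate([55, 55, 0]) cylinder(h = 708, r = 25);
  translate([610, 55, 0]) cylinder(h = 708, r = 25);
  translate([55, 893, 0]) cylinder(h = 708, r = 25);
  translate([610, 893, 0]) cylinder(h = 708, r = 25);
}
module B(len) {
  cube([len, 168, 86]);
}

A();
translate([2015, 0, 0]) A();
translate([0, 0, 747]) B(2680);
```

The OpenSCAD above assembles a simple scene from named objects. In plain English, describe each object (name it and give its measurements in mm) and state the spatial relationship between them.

A is a table: top 665 mm (x) × 948 mm (y), 39 mm thick, upper face at z = 747 mm, on four round legs of 50 mm diameter, each leg's bounding box inset 30 mm from the nearest pair of top edges, running from z = 0 to the bottom of the top.

B is a rectangular beam 2680 mm long (x), 168 mm deep (y), 86 mm thick (z).

The beam spans the tops of two tables placed 1350 mm apart, resting at z = 747 mm.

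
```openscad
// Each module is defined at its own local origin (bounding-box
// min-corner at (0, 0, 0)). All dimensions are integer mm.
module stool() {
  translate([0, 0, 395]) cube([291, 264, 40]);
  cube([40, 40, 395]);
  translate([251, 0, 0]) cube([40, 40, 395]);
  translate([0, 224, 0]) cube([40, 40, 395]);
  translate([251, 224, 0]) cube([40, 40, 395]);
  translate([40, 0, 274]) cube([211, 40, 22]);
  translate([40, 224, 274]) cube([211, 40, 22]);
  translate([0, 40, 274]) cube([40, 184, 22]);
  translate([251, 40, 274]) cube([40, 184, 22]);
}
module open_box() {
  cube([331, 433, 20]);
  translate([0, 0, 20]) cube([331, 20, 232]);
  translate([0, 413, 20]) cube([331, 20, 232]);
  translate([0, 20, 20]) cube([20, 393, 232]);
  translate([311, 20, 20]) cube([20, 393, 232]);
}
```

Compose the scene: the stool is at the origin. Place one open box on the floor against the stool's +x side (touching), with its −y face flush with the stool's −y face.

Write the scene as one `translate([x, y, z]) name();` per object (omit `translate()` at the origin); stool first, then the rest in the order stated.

stool();
translate([291, 0, 0]) open_box();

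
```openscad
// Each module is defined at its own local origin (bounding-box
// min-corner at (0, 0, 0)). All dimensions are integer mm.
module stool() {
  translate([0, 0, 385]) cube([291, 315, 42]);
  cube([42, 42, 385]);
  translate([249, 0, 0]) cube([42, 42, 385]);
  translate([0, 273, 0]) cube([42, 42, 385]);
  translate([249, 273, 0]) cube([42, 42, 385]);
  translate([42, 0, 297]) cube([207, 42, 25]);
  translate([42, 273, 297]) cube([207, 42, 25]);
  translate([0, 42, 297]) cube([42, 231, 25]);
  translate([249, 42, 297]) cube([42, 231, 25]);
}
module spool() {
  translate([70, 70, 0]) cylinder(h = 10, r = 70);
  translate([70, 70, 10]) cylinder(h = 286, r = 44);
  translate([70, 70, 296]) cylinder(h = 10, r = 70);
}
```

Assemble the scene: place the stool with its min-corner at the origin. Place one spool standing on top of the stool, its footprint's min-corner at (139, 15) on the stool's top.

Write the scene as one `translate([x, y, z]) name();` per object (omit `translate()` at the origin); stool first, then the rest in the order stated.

stool();
translate([139, 15, 427]) spool();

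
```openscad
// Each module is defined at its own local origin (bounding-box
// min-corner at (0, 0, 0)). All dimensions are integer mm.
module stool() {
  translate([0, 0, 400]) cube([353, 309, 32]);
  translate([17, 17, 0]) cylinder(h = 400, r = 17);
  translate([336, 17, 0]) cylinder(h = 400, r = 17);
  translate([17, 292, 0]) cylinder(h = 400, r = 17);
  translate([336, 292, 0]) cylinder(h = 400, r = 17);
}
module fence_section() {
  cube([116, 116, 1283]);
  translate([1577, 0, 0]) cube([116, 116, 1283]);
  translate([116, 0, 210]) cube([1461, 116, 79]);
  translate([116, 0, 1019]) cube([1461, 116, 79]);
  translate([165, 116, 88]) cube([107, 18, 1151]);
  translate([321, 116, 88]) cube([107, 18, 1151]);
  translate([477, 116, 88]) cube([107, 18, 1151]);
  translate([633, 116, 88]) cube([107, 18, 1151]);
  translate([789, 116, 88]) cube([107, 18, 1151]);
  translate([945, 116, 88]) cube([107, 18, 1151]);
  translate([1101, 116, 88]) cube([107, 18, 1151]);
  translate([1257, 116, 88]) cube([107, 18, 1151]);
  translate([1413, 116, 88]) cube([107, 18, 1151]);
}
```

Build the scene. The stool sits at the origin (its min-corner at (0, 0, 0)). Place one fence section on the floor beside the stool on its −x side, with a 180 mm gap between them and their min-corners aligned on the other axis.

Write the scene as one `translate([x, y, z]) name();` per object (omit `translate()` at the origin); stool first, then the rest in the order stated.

stool();
translate([-1873, 0, 0]) fence_section();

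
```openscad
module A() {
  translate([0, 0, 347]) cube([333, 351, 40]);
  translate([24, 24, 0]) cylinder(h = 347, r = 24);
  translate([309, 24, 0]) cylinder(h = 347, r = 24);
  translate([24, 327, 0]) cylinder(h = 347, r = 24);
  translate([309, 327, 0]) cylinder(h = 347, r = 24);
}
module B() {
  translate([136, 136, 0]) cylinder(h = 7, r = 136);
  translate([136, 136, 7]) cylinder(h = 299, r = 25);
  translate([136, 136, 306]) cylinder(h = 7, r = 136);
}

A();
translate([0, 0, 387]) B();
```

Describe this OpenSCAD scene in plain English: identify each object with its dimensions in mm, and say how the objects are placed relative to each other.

A is a simple wooden stool: a rectangular seat 333 mm (x) by 351 mm (y), 40 mm thick, top face at z = 387 mm, on four round legs, each 48 mm in diameter. The legs rest on z = 0, each leg's axis is inset half a diameter from the nearest pair of seat edges (so the leg's bounding box is flush with the corner).

B is a spool: two coaxial disc flanges of radius 136 mm and thickness 7 mm, joined by a core cylinder of radius 25 mm and height 299 mm. The lower flange rests on z = 0 and the three cylinders share a vertical axis.

The spool is on top of the stool.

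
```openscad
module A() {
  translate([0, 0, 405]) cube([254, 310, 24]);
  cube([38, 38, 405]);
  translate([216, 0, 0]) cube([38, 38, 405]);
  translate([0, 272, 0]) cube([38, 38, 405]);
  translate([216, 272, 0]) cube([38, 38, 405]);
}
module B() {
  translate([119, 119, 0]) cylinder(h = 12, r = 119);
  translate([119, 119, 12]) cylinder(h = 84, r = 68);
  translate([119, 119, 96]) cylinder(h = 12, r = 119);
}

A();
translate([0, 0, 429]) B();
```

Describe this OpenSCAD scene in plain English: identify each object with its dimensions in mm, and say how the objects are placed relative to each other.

A is a four-legged stool. The seat is 254×310 mm, 24 mm thick, top at z = 429 mm. It stands on four square legs, each 38×38 mm in cross-section, from z = 0 to the seat underside, each flush with a corner of the seat.

B is a spool: two coaxial disc flanges of radius 119 mm and thickness 12 mm, joined by a core cylinder of radius 68 mm and height 84 mm. The lower flange rests on z = 0 and the three cylinders share a vertical axis.

The spool is on top of the stool.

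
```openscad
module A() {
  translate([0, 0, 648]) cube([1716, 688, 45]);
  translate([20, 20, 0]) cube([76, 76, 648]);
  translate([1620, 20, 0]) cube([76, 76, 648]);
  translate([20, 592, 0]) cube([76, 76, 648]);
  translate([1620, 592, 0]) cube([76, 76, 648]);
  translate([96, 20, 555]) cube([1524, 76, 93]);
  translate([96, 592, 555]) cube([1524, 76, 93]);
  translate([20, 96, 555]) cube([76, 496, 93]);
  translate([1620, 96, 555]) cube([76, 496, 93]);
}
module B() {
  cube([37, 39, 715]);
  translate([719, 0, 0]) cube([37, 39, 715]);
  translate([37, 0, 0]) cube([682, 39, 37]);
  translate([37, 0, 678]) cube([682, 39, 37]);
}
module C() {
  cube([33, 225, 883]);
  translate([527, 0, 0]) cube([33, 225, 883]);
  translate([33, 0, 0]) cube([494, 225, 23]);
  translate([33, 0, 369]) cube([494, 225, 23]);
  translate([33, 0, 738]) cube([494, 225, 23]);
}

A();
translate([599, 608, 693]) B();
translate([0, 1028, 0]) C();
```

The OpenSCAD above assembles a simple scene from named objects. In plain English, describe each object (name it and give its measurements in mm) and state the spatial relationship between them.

A is a table with a 1716×688 mm rectangular top, 45 mm thick, top surface at z = 693 mm, supported by four 76×76 mm square legs, each inset 20 mm from the nearest pair of top edges, running from the floor. Four apron rails, 76 mm thick and 93 mm tall, run between adjacent legs with their top edges flush with the underside of the top and their outer faces flush with the legs' outer faces.

B is a rectangular picture frame lying in the x–z plane (depth along y). The opening is 682 mm wide (x) by 641 mm tall (z), surrounded by a border 37 mm wide on all four sides. The frame is 39 mm deep and is made of two full-height vertical stiles with two horizontal rails fitted between them.

C is a bookshelf 560 mm wide overall, 225 mm deep and 883 mm tall. The two sides are 33 mm thick vertical panels. 3 horizontal shelves of 23 mm thickness span between the inner faces of the sides; the lowest shelf sits on the floor and shelves are stacked with a clear vertical gap of 346 mm between each pair.

The picture frame is on top of the table. The bookshelf is on the floor beside the table on its +y side.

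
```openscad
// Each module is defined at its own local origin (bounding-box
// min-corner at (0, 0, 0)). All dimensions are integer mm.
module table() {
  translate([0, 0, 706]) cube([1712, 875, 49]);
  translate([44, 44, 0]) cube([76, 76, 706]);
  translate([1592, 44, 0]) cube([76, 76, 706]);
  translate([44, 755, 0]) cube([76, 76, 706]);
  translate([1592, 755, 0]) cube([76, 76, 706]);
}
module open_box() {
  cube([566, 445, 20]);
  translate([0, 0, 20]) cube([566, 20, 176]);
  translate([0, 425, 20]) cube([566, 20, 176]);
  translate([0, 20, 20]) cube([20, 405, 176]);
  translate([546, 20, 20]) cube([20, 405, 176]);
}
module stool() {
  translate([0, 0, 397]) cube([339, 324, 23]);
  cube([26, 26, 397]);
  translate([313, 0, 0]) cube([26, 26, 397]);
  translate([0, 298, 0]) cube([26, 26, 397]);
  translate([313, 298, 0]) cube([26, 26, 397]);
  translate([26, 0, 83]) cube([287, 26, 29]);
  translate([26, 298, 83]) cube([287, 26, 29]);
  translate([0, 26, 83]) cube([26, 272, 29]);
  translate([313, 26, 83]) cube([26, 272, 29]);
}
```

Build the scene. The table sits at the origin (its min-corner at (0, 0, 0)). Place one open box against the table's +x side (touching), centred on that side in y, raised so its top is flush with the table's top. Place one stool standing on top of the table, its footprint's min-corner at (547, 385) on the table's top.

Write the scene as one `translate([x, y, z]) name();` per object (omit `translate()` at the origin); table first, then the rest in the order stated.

table();
translate([1712, 215, 559]) open_box();
translate([547, 385, 755]) stool();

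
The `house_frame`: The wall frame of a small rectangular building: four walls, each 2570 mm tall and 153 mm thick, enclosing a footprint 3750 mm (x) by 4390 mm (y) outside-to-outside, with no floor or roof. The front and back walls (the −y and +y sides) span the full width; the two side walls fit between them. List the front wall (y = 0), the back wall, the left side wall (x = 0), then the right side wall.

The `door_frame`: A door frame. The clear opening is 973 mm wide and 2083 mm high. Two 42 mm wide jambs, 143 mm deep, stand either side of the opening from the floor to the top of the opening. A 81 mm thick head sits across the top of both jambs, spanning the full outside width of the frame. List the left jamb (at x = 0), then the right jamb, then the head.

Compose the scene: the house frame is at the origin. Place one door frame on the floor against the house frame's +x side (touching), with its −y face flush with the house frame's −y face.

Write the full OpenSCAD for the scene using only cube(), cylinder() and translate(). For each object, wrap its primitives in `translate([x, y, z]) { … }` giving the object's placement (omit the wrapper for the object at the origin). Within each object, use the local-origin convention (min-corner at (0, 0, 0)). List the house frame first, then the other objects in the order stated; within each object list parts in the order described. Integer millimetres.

cube([3750, 153, 2570]);
translate([0, 4237, 0]) cube([3750, 153, 2570]);
translate([0, 153, 0]) cube([153, 4084, 2570]);
translate([3597, 153, 0]) cube([153, 4084, 2570]);
translate([3750, 0, 0]) {
  cube([42, 143, 2083]);
  translate([1015, 0, 0]) cube([42, 143, 2083]);
  translate([0, 0, 2083]) cube([1057, 143, 81]);
}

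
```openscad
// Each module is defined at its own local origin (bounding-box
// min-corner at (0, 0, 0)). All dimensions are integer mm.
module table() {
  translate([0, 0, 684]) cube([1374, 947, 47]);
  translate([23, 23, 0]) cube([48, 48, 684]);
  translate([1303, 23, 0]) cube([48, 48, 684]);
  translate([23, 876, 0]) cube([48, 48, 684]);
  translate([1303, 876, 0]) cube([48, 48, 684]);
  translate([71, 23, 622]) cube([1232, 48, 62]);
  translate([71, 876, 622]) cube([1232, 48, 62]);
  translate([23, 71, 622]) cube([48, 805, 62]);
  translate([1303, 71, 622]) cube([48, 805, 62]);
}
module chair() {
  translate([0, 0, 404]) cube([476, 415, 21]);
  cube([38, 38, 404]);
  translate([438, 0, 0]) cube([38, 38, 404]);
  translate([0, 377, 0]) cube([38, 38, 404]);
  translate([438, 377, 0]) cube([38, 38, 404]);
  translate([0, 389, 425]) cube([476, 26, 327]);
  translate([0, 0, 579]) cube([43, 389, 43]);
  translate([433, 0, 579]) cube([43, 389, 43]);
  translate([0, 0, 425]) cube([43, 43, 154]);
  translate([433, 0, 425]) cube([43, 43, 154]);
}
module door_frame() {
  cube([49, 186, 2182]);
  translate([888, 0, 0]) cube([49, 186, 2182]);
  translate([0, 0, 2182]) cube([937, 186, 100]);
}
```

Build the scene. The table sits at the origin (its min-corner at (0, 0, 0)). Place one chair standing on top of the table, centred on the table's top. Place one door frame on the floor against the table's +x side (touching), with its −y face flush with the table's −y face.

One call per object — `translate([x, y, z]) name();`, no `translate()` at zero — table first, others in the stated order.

table();
translate([449, 266, 731]) chair();
translate([1374, 0, 0]) door_frame();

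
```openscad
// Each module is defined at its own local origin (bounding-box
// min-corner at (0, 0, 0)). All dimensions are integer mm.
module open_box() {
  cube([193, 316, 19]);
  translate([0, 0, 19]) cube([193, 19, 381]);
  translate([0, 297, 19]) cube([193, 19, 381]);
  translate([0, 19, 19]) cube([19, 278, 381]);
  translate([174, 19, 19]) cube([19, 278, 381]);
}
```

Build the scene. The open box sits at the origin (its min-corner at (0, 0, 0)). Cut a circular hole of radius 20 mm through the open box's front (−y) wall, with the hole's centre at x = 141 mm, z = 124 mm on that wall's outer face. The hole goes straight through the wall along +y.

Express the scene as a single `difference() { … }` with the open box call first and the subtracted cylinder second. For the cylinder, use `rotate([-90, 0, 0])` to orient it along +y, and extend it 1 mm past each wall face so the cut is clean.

difference() {
  open_box();
  translate([141, -1, 124]) rotate([-90, 0, 0]) cylinder(h = 21, r = 20);
}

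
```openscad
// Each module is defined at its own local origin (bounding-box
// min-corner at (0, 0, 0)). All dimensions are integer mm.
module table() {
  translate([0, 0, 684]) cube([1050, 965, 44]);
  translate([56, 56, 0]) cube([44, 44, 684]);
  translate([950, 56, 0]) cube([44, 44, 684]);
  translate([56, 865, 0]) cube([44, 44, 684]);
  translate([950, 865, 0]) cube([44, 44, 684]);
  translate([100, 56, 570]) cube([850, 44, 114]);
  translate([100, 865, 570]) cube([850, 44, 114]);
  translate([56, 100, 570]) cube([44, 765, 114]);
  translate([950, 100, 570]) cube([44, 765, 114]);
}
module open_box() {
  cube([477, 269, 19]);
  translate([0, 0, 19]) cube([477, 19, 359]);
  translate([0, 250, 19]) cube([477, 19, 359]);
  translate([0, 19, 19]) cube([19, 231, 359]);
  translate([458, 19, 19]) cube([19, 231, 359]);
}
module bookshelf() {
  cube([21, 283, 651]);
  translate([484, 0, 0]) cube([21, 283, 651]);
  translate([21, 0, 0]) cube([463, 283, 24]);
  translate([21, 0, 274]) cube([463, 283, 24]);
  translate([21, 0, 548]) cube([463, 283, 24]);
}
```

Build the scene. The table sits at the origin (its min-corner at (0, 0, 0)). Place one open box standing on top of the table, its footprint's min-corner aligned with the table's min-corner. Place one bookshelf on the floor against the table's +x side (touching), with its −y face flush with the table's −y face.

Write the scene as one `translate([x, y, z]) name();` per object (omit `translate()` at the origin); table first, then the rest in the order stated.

table();
translate([0, 0, 728]) open_box();
translate([1050, 0, 0]) bookshelf();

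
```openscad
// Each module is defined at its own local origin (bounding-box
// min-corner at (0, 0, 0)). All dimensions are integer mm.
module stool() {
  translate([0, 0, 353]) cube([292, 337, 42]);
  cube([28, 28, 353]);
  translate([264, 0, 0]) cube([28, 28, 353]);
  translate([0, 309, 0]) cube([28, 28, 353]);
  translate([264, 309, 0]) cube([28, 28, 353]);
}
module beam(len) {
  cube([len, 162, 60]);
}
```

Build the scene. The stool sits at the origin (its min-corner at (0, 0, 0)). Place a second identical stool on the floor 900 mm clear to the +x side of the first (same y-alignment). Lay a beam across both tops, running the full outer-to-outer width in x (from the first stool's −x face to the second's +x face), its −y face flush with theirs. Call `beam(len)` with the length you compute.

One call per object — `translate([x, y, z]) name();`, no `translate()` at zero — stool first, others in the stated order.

stool();
translate([1192, 0, 0]) stool();
translate([0, 0, 395]) beam(1484);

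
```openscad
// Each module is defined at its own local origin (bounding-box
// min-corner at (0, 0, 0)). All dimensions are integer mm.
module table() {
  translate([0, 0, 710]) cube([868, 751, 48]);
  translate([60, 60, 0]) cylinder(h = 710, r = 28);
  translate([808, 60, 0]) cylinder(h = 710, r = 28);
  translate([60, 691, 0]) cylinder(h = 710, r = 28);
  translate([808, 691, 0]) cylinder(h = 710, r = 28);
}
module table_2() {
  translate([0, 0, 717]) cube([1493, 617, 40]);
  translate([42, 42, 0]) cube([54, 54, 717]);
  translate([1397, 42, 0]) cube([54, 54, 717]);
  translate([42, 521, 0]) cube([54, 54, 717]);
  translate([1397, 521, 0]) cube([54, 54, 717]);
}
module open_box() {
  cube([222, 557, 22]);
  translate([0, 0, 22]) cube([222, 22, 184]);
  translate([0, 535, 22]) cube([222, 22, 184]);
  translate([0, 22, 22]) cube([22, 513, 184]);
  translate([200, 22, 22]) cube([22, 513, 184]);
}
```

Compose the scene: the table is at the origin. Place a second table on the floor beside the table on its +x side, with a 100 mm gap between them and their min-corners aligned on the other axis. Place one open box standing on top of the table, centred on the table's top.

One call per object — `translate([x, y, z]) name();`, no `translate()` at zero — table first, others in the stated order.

table();
translate([968, 0, 0]) table_2();
translate([323, 97, 758]) open_box();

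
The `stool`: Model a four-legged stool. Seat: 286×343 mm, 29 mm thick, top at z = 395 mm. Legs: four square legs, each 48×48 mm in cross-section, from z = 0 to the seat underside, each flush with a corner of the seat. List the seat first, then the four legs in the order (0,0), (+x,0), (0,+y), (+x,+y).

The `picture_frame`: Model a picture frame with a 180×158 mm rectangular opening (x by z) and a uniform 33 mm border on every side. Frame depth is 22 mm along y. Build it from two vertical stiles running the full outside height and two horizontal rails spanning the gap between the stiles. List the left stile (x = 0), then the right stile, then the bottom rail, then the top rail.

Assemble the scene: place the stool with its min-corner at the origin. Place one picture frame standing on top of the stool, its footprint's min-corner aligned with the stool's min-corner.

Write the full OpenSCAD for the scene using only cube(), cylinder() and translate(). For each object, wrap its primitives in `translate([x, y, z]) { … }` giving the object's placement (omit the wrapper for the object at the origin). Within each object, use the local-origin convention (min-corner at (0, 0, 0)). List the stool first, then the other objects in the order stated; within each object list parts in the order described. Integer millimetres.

translate([0, 0, 366]) cube([286, 343, 29]);
cube([48, 48, 366]);
translate([238, 0, 0]) cube([48, 48, 366]);
translate([0, 295, 0]) cube([48, 48, 366]);
translate([238, 295, 0]) cube([48, 48, 366]);
translate([0, 0, 395]) {
  cube([33, 22, 224]);
  translate([213, 0, 0]) cube([33, 22, 224]);
  translate([33, 0, 0]) cube([180, 22, 33]);
  translate([33, 0, 191]) cube([180, 22, 33]);
}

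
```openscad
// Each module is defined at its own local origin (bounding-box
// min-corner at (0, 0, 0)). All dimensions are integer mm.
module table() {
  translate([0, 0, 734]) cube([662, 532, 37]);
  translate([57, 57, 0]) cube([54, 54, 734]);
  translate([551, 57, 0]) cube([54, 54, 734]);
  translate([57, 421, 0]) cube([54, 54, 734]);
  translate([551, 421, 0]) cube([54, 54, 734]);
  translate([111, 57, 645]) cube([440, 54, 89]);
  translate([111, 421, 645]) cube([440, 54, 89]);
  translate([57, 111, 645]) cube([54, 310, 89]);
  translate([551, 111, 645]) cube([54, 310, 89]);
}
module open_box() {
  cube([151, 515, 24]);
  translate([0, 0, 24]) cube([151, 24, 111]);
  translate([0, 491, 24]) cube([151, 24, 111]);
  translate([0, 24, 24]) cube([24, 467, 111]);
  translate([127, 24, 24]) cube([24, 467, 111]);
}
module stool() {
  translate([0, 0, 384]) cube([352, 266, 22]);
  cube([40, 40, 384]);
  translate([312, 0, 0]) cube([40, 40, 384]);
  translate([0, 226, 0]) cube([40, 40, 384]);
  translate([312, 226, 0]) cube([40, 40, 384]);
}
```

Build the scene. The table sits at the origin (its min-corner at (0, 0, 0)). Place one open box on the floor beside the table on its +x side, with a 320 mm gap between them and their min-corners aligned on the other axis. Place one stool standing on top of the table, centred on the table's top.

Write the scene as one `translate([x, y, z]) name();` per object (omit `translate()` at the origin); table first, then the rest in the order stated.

table();
translate([982, 0, 0]) open_box();
translate([155, 133, 771]) stool();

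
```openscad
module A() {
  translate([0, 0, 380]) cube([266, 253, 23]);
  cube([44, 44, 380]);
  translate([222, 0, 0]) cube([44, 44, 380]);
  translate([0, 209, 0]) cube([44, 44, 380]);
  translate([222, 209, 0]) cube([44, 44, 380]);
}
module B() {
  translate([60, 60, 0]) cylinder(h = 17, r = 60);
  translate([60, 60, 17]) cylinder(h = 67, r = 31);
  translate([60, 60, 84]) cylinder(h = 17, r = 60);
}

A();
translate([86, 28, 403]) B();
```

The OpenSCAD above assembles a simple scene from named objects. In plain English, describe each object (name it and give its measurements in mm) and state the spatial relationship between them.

A is a four-legged stool. The seat is 266×253 mm, 23 mm thick, top at z = 403 mm. It stands on four square legs, each 44×44 mm in cross-section, from z = 0 to the seat underside, each flush with a corner of the seat.

B is a spool: two coaxial disc flanges of radius 60 mm and thickness 17 mm, joined by a core cylinder of radius 31 mm and height 67 mm. The lower flange rests on z = 0 and the three cylinders share a vertical axis.

The spool is on top of the stool.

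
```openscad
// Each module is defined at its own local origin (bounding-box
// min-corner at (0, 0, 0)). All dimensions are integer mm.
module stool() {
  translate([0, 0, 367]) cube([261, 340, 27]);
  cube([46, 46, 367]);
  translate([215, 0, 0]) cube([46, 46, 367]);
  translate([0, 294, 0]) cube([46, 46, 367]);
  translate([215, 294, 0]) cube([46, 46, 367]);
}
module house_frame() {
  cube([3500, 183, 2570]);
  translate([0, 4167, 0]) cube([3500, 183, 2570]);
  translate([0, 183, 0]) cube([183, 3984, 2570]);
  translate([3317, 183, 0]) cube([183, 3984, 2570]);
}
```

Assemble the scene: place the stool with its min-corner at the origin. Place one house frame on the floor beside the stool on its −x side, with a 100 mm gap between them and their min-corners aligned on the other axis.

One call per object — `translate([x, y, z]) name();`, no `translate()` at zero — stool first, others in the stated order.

stool();
translate([-3600, 0, 0]) house_frame();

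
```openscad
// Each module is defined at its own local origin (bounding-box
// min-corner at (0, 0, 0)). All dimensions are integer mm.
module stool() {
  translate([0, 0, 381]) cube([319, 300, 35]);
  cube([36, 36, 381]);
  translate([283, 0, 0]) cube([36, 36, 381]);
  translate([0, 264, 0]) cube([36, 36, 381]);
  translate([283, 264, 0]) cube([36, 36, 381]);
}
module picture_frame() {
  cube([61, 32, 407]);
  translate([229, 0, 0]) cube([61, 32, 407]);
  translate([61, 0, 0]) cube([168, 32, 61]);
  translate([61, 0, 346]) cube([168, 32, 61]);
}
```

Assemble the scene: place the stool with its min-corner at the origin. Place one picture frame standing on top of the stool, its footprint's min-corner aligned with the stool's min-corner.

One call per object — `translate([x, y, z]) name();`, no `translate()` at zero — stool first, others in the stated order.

stool();
translate([0, 0, 416]) picture_frame();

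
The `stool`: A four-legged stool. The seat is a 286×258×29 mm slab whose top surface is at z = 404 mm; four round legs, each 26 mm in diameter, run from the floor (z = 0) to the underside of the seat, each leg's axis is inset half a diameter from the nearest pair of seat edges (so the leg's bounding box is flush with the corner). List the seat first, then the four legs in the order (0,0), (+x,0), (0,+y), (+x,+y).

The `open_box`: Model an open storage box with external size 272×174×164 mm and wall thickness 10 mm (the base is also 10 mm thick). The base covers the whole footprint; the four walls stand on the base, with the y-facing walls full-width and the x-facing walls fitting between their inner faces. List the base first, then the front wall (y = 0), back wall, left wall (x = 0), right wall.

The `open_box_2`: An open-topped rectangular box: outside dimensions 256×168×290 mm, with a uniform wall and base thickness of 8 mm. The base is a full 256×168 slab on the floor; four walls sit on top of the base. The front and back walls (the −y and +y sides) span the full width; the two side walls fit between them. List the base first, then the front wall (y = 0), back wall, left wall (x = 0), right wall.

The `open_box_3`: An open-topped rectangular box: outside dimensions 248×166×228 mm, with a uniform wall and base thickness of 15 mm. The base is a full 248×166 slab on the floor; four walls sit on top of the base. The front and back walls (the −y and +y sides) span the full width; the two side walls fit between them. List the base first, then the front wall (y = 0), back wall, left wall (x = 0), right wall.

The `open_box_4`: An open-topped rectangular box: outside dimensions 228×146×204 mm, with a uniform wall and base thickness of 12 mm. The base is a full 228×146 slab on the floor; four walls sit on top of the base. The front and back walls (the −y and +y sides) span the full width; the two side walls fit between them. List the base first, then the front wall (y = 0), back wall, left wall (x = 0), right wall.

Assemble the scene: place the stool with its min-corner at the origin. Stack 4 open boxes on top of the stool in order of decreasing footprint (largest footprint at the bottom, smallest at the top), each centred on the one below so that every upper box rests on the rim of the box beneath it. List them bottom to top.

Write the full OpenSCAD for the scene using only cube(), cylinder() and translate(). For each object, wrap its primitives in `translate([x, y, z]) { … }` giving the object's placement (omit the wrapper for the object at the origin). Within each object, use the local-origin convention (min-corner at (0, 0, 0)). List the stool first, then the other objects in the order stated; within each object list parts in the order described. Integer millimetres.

translate([0, 0, 375]) cube([286, 258, 29]);
translate([13, 13, 0]) cylinder(h = 375, r = 13);
translate([273, 13, 0]) cylinder(h = 375, r = 13);
translate([13, 245, 0]) cylinder(h = 375, r = 13);
translate([273, 245, 0]) cylinder(h = 375, r = 13);
translate([7, 42, 404]) {
  cube([272, 174, 10]);
  translate([0, 0, 10]) cube([272, 10, 154]);
  translate([0, 164, 10]) cube([272, 10, 154]);
  translate([0, 10, 10]) cube([10, 154, 154]);
  translate([262, 10, 10]) cube([10, 154, 154]);
}
translate([15, 45, 568]) {
  cube([256, 168, 8]);
  translate([0, 0, 8]) cube([256, 8, 282]);
  translate([0, 160, 8]) cube([256, 8, 282]);
  translate([0, 8, 8]) cube([8, 152, 282]);
  translate([248, 8, 8]) cube([8, 152, 282]);
}
translate([19, 46, 858]) {
  cube([248, 166, 15]);
  translate([0, 0, 15]) cube([248, 15, 213]);
  translate([0, 151, 15]) cube([248, 15, 213]);
  translate([0, 15, 15]) cube([15, 136, 213]);
  translate([233, 15, 15]) cube([15, 136, 213]);
}
translate([29, 56, 1086]) {
  cube([228, 146, 12]);
  translate([0, 0, 12]) cube([228, 12, 192]);
  translate([0, 134, 12]) cube([228, 12, 192]);
  translate([0, 12, 12]) cube([12, 122, 192]);
  translate([216, 12, 12]) cube([12, 122, 192]);
}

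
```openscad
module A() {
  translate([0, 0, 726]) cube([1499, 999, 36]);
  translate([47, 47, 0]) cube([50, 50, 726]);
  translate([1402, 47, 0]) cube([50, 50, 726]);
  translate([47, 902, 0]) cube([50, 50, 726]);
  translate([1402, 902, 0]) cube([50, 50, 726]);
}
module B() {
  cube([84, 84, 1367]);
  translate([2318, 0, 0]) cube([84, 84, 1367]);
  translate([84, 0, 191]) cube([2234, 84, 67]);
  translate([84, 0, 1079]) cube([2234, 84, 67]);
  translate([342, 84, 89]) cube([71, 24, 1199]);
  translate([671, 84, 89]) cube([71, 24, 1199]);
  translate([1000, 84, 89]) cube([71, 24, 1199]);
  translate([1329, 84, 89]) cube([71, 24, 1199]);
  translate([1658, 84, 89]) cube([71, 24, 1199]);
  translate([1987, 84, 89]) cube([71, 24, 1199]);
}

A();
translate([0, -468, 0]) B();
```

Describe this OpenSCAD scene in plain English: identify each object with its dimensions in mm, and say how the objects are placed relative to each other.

A is a rectangular dining table. The top is 1499×999×36 mm with its upper surface at z = 762 mm. It stands on four 50×50 mm square legs, each inset 47 mm from the nearest pair of top edges, running from the floor to the underside of the top.

B is a fence section. Two 84×84 mm posts, 1367 mm tall, stand on the floor with a clear span of 2234 mm between their inner faces. Two horizontal rails of 84×67 mm section span the gap between the posts with their undersides at z = 191 mm and z = 1079 mm, flush with the posts' −y face. 6 pickets, each 71 mm wide, 24 mm thick and 1199 mm tall, are fixed to the +y face of the rails with their bottoms at z = 89 mm, evenly spaced across the span with equal gaps (rounded down to the nearest mm) at the −x end and between each pair — any rounding remainder accumulates at the +x end.

The fence section is on the floor beside the table on its −y side.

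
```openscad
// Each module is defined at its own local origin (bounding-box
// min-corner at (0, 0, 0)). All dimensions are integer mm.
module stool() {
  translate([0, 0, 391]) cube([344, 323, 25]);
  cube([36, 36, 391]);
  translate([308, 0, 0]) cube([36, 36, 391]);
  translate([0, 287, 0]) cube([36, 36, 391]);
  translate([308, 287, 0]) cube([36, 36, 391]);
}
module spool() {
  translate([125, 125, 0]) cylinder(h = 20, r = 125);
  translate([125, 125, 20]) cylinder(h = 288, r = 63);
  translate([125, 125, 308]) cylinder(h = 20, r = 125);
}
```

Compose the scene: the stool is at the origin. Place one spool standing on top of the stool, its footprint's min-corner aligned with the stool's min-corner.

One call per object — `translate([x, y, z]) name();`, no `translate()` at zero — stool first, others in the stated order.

stool();
translate([0, 0, 416]) spool();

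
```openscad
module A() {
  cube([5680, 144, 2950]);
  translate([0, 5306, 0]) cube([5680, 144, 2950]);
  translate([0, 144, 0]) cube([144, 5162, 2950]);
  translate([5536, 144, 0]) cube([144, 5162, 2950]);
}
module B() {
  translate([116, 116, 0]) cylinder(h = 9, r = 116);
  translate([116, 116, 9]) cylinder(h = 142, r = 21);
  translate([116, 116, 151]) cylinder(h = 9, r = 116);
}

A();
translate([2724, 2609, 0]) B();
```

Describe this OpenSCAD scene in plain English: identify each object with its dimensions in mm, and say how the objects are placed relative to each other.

A is a box-shaped house frame (walls only): outside footprint 5680×5450 mm, wall height 2950 mm, wall thickness 144 mm. The two y-facing walls run the full x-width; the two x-facing walls fit between the inner faces of the y-facing walls.

B is a spool: two coaxial disc flanges of radius 116 mm and thickness 9 mm, joined by a core cylinder of radius 21 mm and height 142 mm. The lower flange rests on z = 0 and the three cylinders share a vertical axis.

The spool sits inside the house frame, centred.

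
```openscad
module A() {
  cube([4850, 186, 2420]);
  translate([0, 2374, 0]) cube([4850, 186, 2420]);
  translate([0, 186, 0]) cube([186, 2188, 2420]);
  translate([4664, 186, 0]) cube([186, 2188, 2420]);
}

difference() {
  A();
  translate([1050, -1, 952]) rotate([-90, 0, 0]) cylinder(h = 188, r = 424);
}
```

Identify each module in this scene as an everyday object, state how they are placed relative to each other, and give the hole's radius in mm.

The subtracted cylinder has r = 424 mm.

A is a house frame. The house frame has a circular hole through its front wall. The hole's radius is 424 mm.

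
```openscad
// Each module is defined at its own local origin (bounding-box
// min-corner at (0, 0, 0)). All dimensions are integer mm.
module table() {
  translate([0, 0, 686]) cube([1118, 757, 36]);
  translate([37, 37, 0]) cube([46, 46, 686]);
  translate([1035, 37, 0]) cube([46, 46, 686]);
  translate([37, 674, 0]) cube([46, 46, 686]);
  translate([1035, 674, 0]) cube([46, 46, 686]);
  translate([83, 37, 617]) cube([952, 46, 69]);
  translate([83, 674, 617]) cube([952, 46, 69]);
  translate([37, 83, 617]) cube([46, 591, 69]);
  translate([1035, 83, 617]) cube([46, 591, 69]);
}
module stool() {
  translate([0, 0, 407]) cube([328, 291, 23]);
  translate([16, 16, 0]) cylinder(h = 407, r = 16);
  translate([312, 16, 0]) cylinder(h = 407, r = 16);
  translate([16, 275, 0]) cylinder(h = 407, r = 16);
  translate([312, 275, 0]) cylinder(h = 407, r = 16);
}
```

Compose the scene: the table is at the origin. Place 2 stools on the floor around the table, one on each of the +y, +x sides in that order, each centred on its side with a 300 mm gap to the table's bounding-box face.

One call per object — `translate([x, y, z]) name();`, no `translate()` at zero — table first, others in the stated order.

table();
translate([395, 1057, 0]) stool();
translate([1418, 233, 0]) stool();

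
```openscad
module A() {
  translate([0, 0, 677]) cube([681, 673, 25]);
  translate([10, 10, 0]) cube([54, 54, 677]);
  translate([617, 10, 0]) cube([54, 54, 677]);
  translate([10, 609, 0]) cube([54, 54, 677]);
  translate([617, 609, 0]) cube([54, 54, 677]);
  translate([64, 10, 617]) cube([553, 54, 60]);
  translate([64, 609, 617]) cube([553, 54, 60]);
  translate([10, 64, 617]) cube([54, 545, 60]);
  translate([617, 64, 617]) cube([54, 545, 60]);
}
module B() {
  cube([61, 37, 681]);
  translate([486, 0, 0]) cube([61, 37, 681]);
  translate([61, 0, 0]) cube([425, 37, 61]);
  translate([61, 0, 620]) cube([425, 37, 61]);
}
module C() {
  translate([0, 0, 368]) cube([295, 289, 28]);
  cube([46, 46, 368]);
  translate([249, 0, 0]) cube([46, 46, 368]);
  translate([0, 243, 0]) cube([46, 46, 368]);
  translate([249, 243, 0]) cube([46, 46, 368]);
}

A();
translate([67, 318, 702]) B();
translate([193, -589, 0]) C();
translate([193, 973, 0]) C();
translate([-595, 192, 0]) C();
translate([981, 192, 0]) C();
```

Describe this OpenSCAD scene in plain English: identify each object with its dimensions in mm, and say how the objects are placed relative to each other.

A is a table with a 681×673 mm rectangular top, 25 mm thick, top surface at z = 702 mm, supported by four 54×54 mm square legs, each inset 10 mm from the nearest pair of top edges, running from the floor. Four apron rails, 54 mm thick and 60 mm tall, run between adjacent legs with their top edges flush with the underside of the top and their outer faces flush with the legs' outer faces.

B is a picture frame with a 425×559 mm rectangular opening (x by z) and a uniform 61 mm border on every side. Frame depth is 37 mm along y. It is built from two vertical stiles running the full outside height and two horizontal rails spanning the gap between the stiles.

C is a simple wooden stool: a rectangular seat 295 mm (x) by 289 mm (y), 28 mm thick, top face at z = 396 mm, on four square legs, each 46×46 mm in cross-section. The legs rest on z = 0, each flush with a corner of the seat.

The picture frame is on top of the table, centred. Four stools sit around the table at the −y, +y, −x, +x sides.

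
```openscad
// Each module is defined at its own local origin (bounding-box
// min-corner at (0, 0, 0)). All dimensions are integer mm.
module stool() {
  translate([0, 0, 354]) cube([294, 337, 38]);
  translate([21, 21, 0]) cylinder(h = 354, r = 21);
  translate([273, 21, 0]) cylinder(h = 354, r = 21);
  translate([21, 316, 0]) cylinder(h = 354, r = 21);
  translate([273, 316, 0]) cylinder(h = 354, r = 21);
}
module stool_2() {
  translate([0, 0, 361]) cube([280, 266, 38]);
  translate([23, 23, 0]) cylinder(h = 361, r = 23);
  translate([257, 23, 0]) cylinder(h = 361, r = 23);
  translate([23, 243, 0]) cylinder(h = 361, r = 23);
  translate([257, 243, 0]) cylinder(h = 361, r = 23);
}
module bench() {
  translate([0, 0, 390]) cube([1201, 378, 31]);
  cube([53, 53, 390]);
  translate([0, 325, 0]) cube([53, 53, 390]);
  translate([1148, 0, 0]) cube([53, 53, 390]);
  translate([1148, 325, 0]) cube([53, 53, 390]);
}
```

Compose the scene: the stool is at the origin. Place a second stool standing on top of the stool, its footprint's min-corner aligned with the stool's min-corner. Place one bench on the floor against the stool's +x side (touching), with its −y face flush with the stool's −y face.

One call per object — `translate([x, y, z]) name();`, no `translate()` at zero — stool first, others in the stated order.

stool();
translate([0, 0, 392]) stool_2();
translate([294, 0, 0]) bench();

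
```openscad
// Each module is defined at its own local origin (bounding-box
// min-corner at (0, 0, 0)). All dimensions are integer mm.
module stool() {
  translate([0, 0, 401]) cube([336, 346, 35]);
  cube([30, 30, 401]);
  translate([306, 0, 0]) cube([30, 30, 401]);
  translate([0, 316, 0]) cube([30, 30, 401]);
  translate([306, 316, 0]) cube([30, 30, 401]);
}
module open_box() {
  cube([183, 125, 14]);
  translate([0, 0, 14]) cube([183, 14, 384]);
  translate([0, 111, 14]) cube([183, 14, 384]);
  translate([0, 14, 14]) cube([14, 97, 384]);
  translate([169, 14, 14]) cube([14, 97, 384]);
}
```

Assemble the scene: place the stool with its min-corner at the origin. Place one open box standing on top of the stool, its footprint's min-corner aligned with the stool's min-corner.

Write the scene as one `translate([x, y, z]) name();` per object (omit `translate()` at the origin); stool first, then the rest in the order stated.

stool();
translate([0, 0, 436]) open_box();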